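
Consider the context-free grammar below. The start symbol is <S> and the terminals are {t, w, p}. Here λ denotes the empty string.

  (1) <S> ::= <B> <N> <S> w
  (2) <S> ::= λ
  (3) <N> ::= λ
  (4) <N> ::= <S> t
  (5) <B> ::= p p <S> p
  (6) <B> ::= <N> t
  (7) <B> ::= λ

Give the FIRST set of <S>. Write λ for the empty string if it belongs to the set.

FIRST(<S>): from <S>::=<B> <N> <S> w we get {p, t, w}; from <S>::=λ we get {λ}. So FIRST(<S>) = {λ, p, t, w}.
FIRST(<N>): from <N>::=λ we get {λ}; from <N>::=<S> t we get {p, t, w}. So FIRST(<N>) = {λ, p, t, w}.
FIRST(<B>): from <B>::=p p <S> p we get {p}; from <B>::=<N> t we get {p, t, w}; from <B>::=λ we get {λ}. So FIRST(<B>) = {λ, p, t, w}.

{λ, p, t, w}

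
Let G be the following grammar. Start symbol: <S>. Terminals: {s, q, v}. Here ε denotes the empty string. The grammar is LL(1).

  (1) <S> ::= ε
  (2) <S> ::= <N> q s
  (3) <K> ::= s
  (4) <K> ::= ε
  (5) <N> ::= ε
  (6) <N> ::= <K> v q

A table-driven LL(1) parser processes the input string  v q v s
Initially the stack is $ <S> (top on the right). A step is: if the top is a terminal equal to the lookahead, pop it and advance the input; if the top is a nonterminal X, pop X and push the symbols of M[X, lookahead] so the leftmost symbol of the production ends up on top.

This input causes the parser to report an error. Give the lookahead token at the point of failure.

step 1: stack=$ <S>  input=v q v s $  — expand <S> ::= <N> q s
step 2: stack=$ s q <N>  input=v q v s $  — expand <N> ::= <K> v q
step 3: stack=$ s q q v <K>  input=v q v s $  — expand <K> ::= ε
step 4: stack=$ s q q v  input=v q v s $  — match v
step 5: stack=$ s q q  input=q v s $  — match q
step 6: stack=$ s q  input=v s $  — error: top is terminal q but lookahead is v

v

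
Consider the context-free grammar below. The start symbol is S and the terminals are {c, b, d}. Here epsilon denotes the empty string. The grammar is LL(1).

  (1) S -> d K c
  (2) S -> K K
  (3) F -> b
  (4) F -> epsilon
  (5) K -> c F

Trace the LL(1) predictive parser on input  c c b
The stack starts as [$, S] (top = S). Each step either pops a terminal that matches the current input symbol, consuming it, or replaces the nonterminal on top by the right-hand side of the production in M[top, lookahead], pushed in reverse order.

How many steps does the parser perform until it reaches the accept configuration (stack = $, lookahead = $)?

step 1: stack=$ S  input=c c b $  — expand S -> K K
step 2: stack=$ K K  input=c c b $  — expand K -> c F
step 3: stack=$ K F c  input=c c b $  — match c
step 4: stack=$ K F  input=c b $  — expand F -> epsilon
step 5: stack=$ K  input=c b $  — expand K -> c F
step 6: stack=$ F c  input=c b $  — match c
step 7: stack=$ F  input=b $  — expand F -> b
step 8: stack=$ b  input=b $  — match b
Accept reached after 8 steps.

8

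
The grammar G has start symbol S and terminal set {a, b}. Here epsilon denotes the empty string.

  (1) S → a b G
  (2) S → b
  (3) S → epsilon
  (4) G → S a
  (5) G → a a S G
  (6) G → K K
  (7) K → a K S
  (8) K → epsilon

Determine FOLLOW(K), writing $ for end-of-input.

{$, a, b}

FIRST(S) = {epsilon, a, b}
FIRST(K) = {epsilon, a}
FIRST(G) = {epsilon, a, b}  (via S a, K K)
FOLLOW(S) includes $ since S is the start symbol.
FOLLOW(S): in G→S a, S is followed by a with FIRST {a}; in G→a a S G, S is followed by G with FIRST {epsilon, a, b}; in G→a a S G, the suffix after S is nullable, so FOLLOW(S) ⊇ FOLLOW(G) = {$, a, b}; in K→a K S, the suffix after S is empty, so FOLLOW(S) ⊇ FOLLOW(K) = {$, a, b}. Thus FOLLOW(S) = {$, a, b}.
FOLLOW(G): in S→a b G, the suffix after G is empty, so FOLLOW(G) ⊇ FOLLOW(S) = {$, a, b}; in G→a a S G, the suffix after G is empty (adds nothing new). Thus FOLLOW(G) = {$, a, b}.
FOLLOW(K): in G→K K (occurrence 1), K is followed by K with FIRST {epsilon, a}; in G→K K (occurrence 1), the suffix after K is nullable, so FOLLOW(K) ⊇ FOLLOW(G) = {$, a, b}; in G→K K (occurrence 2), the suffix after K is empty, so FOLLOW(K) ⊇ FOLLOW(G) = {$, a, b}; in K→a K S, K is followed by S with FIRST {epsilon, a, b}; in K→a K S, the suffix after K is nullable (adds nothing new). Thus FOLLOW(K) = {$, a, b}.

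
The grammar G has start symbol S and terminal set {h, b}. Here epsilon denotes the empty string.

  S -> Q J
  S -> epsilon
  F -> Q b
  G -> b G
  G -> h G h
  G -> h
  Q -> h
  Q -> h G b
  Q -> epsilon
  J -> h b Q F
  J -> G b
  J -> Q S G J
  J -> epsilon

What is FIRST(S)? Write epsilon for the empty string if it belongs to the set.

FIRST(G): from G->b G we get {b}; from G->h G h we get {h}; from G->h we get {h}. So FIRST(G) = {b, h}.
FIRST(Q): from Q->h we get {h}; from Q->h G b we get {h}; from Q->epsilon we get {epsilon}. So FIRST(Q) = {epsilon, h}.
FIRST(F): from F->Q b we get {b, h}. So FIRST(F) = {b, h}.
FIRST(S): from S->Q J we get {epsilon, b, h}; from S->epsilon we get {epsilon}. So FIRST(S) = {epsilon, b, h}.
FIRST(J): from J->h b Q F we get {h}; from J->G b we get {b, h}; from J->Q S G J we get {b, h}; from J->epsilon we get {epsilon}. So FIRST(J) = {epsilon, b, h}.

{epsilon, b, h}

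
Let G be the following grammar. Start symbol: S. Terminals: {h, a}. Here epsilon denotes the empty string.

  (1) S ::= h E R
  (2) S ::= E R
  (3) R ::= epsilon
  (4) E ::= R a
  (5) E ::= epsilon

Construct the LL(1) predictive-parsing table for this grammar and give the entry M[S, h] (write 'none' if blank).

FIRST(R) = {epsilon}
FIRST(E) = {epsilon, a}  (via R a)
FIRST(S) = {epsilon, a, h}  (via E R)
FOLLOW(S) includes $ since S is the start symbol.
FOLLOW(S): S appears on no right-hand side. Thus FOLLOW(S) = {$}.
For S ::= h E R: FIRST(h E R) = {h}, so it goes in M[S, t] for t ∈ {h}.
For S ::= E R: FIRST(E R) = {epsilon, a}, so it goes in M[S, t] for t ∈ {a}; since epsilon ∈ FIRST, also for every t ∈ FOLLOW(S) = {$}.

S ::= h E R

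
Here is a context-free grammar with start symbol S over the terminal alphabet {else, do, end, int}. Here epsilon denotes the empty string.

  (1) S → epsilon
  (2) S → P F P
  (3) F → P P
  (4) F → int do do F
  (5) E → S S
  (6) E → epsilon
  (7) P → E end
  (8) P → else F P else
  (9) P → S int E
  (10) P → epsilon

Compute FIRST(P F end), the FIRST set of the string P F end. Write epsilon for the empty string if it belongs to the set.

FIRST(S) = {epsilon, else, end, int}  (via P F P)
FIRST(E) = {epsilon, else, end, int}  (via S S)
FIRST(P) = {epsilon, else, end, int}  (via E end, S int E)
FIRST(F) = {epsilon, else, end, int}  (via P P)
FIRST(P F end): take FIRST of each symbol in turn, carrying on past any symbol whose FIRST contains epsilon; result {else, end, int}.

{else, end, int}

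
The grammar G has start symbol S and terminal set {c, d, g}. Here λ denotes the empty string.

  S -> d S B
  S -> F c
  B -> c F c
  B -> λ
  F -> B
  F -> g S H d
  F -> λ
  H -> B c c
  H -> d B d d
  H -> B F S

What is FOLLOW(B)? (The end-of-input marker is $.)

{$, c, d, g}

FIRST(B) = {λ, c}
FIRST(F) = {λ, c, g}  (via B)
FIRST(S) = {c, d, g}  (via F c)
FIRST(H) = {c, d, g}  (via B c c, B F S)
FOLLOW(S) includes $ since S is the start symbol.
FOLLOW(F): in S->F c, F is followed by c with FIRST {c}; in B->c F c, F is followed by c with FIRST {c}; in H->B F S, F is followed by S with FIRST {c, d, g}. Thus FOLLOW(F) = {c, d, g}.
FOLLOW(H): in F->g S H d, H is followed by d with FIRST {d}. Thus FOLLOW(H) = {d}.
FOLLOW(S): in S->d S B, S is followed by B with FIRST {λ, c}; in S->d S B, the suffix after S is nullable (adds nothing new); in F->g S H d, S is followed by H d with FIRST {c, d, g}; in H->B F S, the suffix after S is empty, so FOLLOW(S) ⊇ FOLLOW(H) = {d}. Thus FOLLOW(S) = {$, c, d, g}.
FOLLOW(B): in S->d S B, the suffix after B is empty, so FOLLOW(B) ⊇ FOLLOW(S) = {$, c, d, g}; in F->B, the suffix after B is empty, so FOLLOW(B) ⊇ FOLLOW(F) = {c, d, g}; in H->B c c, B is followed by c c with FIRST {c}; in H->d B d d, B is followed by d d with FIRST {d}; in H->B F S, B is followed by F S with FIRST {c, d, g}. Thus FOLLOW(B) = {$, c, d, g}.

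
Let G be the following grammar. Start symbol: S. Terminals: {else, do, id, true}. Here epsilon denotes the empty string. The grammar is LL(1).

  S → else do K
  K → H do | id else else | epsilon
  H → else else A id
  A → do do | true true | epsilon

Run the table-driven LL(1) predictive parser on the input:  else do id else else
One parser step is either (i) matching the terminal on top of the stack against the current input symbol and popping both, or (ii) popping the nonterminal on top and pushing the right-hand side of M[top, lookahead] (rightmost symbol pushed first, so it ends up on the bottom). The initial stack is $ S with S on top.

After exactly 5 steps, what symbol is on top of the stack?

else

     Stack           Input                   Action
  1  $ S             else do id else else $  expand S → else do K
  2  $ K do else     else do id else else $  match else
  3  $ K do          do id else else $       match do
  4  $ K             id else else $          expand K → id else else
  5  $ else else id  id else else $          match id
Stack after step 5: $ else else (top = else).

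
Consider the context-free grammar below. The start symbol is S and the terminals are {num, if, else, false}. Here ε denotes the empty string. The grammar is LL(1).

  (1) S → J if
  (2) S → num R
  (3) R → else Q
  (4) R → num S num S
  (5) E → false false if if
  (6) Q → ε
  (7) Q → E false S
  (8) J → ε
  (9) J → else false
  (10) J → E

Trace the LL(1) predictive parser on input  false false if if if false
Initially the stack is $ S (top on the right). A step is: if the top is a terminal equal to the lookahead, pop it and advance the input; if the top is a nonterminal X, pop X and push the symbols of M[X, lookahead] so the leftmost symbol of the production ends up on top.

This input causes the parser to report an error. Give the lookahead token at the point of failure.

false

     Stack                   Input                         Action
  1  $ S                     false false if if if false $  expand S → J if
  2  $ if J                  false false if if if false $  expand J → E
  3  $ if E                  false false if if if false $  expand E → false false if if
  4  $ if if if false false  false false if if if false $  match false
  5  $ if if if false        false if if if false $        match false
  6  $ if if if              if if if false $              match if
  7  $ if if                 if if false $                 match if
  8  $ if                    if false $                    match if
  9  $                       false $                       error: stack empty but input remains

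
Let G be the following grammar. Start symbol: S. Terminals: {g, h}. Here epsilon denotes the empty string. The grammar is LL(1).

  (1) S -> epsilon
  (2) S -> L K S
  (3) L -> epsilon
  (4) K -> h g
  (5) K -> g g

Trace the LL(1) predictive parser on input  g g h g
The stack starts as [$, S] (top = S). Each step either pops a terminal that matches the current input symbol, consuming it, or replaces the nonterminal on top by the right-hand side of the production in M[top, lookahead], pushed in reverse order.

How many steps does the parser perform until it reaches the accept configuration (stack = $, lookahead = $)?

11

step 1: stack=$ S  input=g g h g $  — expand S -> L K S
step 2: stack=$ S K L  input=g g h g $  — expand L -> epsilon
step 3: stack=$ S K  input=g g h g $  — expand K -> g g
step 4: stack=$ S g g  input=g g h g $  — match g
step 5: stack=$ S g  input=g h g $  — match g
step 6: stack=$ S  input=h g $  — expand S -> L K S
step 7: stack=$ S K L  input=h g $  — expand L -> epsilon
step 8: stack=$ S K  input=h g $  — expand K -> h g
step 9: stack=$ S g h  input=h g $  — match h
step 10: stack=$ S g  input=g $  — match g
step 11: stack=$ S  input=$  — expand S -> epsilon
Accept reached after 11 steps.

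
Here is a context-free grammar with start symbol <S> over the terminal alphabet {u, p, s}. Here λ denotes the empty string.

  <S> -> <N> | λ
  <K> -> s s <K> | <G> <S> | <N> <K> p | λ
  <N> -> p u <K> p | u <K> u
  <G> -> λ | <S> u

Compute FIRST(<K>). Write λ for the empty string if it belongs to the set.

FIRST(<N>): from <N>->p u <K> p we get {p}; from <N>->u <K> u we get {u}. So FIRST(<N>) = {p, u}.
FIRST(<S>): from <S>-><N> we get {p, u}; from <S>->λ we get {λ}. So FIRST(<S>) = {λ, p, u}.
FIRST(<G>): from <G>->λ we get {λ}; from <G>-><S> u we get {p, u}. So FIRST(<G>) = {λ, p, u}.
FIRST(<K>): from <K>->s s <K> we get {s}; from <K>-><G> <S> we get {λ, p, u}; from <K>-><N> <K> p we get {p, u}; from <K>->λ we get {λ}. So FIRST(<K>) = {λ, p, s, u}.

{λ, p, s, u}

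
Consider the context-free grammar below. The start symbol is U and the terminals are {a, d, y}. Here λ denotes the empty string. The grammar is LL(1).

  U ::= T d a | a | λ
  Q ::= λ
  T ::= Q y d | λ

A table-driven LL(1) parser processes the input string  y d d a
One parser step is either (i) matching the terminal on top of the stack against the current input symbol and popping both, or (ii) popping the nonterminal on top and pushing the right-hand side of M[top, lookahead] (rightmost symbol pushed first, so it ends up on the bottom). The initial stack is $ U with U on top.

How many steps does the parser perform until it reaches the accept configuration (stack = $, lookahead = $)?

7

step 1: stack=$ U  input=y d d a $  — expand U ::= T d a
step 2: stack=$ a d T  input=y d d a $  — expand T ::= Q y d
step 3: stack=$ a d d y Q  input=y d d a $  — expand Q ::= λ
step 4: stack=$ a d d y  input=y d d a $  — match y
step 5: stack=$ a d d  input=d d a $  — match d
step 6: stack=$ a d  input=d a $  — match d
step 7: stack=$ a  input=a $  — match a
Accept reached after 7 steps.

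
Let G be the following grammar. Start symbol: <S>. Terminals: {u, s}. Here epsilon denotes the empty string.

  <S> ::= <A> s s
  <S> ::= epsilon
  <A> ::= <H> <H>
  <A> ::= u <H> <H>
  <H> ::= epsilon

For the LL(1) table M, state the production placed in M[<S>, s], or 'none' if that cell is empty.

<S> ::= <A> s s

FIRST(<H>): from <H>::=epsilon we get {epsilon}. So FIRST(<H>) = {epsilon}.
FIRST(<A>): from <A>::=<H> <H> we get {epsilon}; from <A>::=u <H> <H> we get {u}. So FIRST(<A>) = {epsilon, u}.
FIRST(<S>): from <S>::=<A> s s we get {s, u}; from <S>::=epsilon we get {epsilon}. So FIRST(<S>) = {epsilon, s, u}.
FOLLOW(<S>) includes $ since <S> is the start symbol.
FOLLOW(<S>): <S> appears on no right-hand side. Thus FOLLOW(<S>) = {$}.
For <S> ::= <A> s s: FIRST(<A> s s) = {s, u}, so it goes in M[<S>, t] for t ∈ {s, u}.
For <S> ::= epsilon: FIRST(epsilon) = {epsilon}, so it goes in M[<S>, t] for t ∈ {}; since epsilon ∈ FIRST, also for every t ∈ FOLLOW(<S>) = {$}.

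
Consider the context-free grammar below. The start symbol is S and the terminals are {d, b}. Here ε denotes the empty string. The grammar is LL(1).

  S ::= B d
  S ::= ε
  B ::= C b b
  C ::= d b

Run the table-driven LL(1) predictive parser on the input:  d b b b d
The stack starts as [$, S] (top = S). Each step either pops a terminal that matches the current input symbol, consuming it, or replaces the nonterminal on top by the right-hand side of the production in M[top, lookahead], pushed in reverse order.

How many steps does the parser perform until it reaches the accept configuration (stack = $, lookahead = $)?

8

     Stack        Input        Action
  1  $ S          d b b b d $  expand S ::= B d
  2  $ d B        d b b b d $  expand B ::= C b b
  3  $ d b b C    d b b b d $  expand C ::= d b
  4  $ d b b b d  d b b b d $  match d
  5  $ d b b b    b b b d $    match b
  6  $ d b b      b b d $      match b
  7  $ d b        b d $        match b
  8  $ d          d $          match d
Accept reached after 8 steps.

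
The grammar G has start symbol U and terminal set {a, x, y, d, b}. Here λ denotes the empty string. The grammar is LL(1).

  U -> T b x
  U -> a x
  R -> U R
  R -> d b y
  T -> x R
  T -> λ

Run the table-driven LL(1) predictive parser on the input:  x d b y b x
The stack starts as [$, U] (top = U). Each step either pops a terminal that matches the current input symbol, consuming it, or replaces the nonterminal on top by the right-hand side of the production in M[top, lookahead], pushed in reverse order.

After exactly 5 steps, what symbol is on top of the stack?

     Stack        Input          Action
  1  $ U          x d b y b x $  expand U -> T b x
  2  $ x b T      x d b y b x $  expand T -> x R
  3  $ x b R x    x d b y b x $  match x
  4  $ x b R      d b y b x $    expand R -> d b y
  5  $ x b y b d  d b y b x $    match d
Stack after step 5: $ x b y b (top = b).

b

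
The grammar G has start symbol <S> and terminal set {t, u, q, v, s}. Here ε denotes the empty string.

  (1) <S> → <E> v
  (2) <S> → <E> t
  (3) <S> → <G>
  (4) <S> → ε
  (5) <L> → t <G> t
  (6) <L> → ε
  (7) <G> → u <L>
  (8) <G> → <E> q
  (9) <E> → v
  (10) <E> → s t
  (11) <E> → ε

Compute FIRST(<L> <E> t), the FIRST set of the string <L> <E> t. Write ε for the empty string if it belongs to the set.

FIRST(<L>) = {ε, t}
FIRST(<E>) = {ε, s, v}
FIRST(<G>) = {q, s, u, v}  (via <E> q)
FIRST(<S>) = {ε, q, s, t, u, v}  (via <E> v, <E> t, <G>)
FIRST(<L> <E> t): take FIRST of each symbol in turn, carrying on past any symbol whose FIRST contains ε; result {s, t, v}.

{s, t, v}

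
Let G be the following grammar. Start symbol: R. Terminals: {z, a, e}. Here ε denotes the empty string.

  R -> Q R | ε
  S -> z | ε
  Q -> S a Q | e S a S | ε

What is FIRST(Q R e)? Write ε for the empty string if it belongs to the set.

{a, e, z}

FIRST(S): from S->z we get {z}; from S->ε we get {ε}. So FIRST(S) = {ε, z}.
FIRST(Q): from Q->S a Q we get {a, z}; from Q->e S a S we get {e}; from Q->ε we get {ε}. So FIRST(Q) = {ε, a, e, z}.
FIRST(R): from R->Q R we get {ε, a, e, z}; from R->ε we get {ε}. So FIRST(R) = {ε, a, e, z}.
FIRST(Q R e): take FIRST of each symbol in turn, carrying on past any symbol whose FIRST contains ε; result {a, e, z}.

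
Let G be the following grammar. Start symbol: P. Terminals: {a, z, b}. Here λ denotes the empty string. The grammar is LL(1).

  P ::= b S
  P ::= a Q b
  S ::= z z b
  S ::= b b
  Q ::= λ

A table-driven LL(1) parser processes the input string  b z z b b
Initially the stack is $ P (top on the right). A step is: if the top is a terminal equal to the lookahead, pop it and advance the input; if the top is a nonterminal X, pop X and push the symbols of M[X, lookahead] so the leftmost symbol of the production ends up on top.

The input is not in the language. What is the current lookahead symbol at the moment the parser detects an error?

b

step 1: stack=$ P  input=b z z b b $  — expand P ::= b S
step 2: stack=$ S b  input=b z z b b $  — match b
step 3: stack=$ S  input=z z b b $  — expand S ::= z z b
step 4: stack=$ b z z  input=z z b b $  — match z
step 5: stack=$ b z  input=z b b $  — match z
step 6: stack=$ b  input=b b $  — match b
step 7: stack=$  input=b $  — error: stack empty but input remains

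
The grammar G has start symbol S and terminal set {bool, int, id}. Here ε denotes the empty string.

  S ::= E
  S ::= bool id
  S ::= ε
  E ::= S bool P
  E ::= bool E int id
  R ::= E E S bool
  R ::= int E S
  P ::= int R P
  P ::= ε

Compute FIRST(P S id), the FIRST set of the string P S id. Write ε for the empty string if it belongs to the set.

{bool, id, int}

FIRST(P) = {ε, int}
FIRST(S) = {ε, bool}  (via E)
FIRST(E) = {bool}  (via S bool P)
FIRST(R) = {bool, int}  (via E E S bool)
FIRST(P S id): take FIRST of each symbol in turn, carrying on past any symbol whose FIRST contains ε; result {bool, id, int}.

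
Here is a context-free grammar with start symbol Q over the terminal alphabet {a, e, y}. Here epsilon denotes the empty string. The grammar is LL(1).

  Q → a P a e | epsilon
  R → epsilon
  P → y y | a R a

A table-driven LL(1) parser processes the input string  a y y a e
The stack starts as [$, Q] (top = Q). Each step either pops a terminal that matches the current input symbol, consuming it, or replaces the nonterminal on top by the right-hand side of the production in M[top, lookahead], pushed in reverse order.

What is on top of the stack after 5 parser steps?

     Stack      Input        Action
  1  $ Q        a y y a e $  expand Q → a P a e
  2  $ e a P a  a y y a e $  match a
  3  $ e a P    y y a e $    expand P → y y
  4  $ e a y y  y y a e $    match y
  5  $ e a y    y a e $      match y
Stack after step 5: $ e a (top = a).

a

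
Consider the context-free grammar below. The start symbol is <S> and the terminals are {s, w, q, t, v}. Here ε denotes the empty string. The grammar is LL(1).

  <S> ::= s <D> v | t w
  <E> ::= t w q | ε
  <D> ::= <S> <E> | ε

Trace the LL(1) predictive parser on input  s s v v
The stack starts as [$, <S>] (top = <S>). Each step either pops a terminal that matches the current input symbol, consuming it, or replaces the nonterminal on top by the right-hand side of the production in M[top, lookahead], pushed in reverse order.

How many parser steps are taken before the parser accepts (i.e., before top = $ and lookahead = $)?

     Stack            Input      Action
  1  $ <S>            s s v v $  expand <S> ::= s <D> v
  2  $ v <D> s        s s v v $  match s
  3  $ v <D>          s v v $    expand <D> ::= <S> <E>
  4  $ v <E> <S>      s v v $    expand <S> ::= s <D> v
  5  $ v <E> v <D> s  s v v $    match s
  6  $ v <E> v <D>    v v $      expand <D> ::= ε
  7  $ v <E> v        v v $      match v
  8  $ v <E>          v $        expand <E> ::= ε
  9  $ v              v $        match v
Accept reached after 9 steps.

9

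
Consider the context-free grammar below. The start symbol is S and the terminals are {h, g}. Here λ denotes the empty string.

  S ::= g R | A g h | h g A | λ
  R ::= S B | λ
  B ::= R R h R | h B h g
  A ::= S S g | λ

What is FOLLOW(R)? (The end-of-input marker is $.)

FIRST(S) = {λ, g, h}  (via A g h)
FIRST(A) = {λ, g, h}  (via S S g)
FIRST(R) = {λ, g, h}  (via S B)
FIRST(B) = {g, h}  (via R R h R)
FOLLOW(S) includes $ since S is the start symbol.
FOLLOW(S): in R::=S B, S is followed by B with FIRST {g, h}; in A::=S S g (occurrence 1), S is followed by S g with FIRST {g, h}; in A::=S S g (occurrence 2), S is followed by g with FIRST {g}. Thus FOLLOW(S) = {$, g, h}.
FOLLOW(A): in S::=A g h, A is followed by g h with FIRST {g}; in S::=h g A, the suffix after A is empty, so FOLLOW(A) ⊇ FOLLOW(S) = {$, g, h}. Thus FOLLOW(A) = {$, g, h}.
FOLLOW(R): in S::=g R, the suffix after R is empty, so FOLLOW(R) ⊇ FOLLOW(S) = {$, g, h}; in B::=R R h R (occurrence 1), R is followed by R h R with FIRST {g, h}; in B::=R R h R (occurrence 2), R is followed by h R with FIRST {h}; in B::=R R h R (occurrence 3), the suffix after R is empty, so FOLLOW(R) ⊇ FOLLOW(B) = {$, g, h}. Thus FOLLOW(R) = {$, g, h}.
FOLLOW(B): in R::=S B, the suffix after B is empty, so FOLLOW(B) ⊇ FOLLOW(R) = {$, g, h}; in B::=h B h g, B is followed by h g with FIRST {h}. Thus FOLLOW(B) = {$, g, h}.

{$, g, h}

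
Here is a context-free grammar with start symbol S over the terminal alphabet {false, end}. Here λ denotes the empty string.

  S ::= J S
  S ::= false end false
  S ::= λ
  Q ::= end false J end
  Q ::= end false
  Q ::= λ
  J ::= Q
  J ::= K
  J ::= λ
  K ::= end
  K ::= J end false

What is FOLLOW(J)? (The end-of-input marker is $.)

FIRST(Q) = {λ, end}
FIRST(S) = {λ, end, false}  (via J S)
FIRST(J) = {λ, end}  (via Q, K)
FIRST(K) = {end}  (via J end false)
FOLLOW(S) includes $ since S is the start symbol.
FOLLOW(S): in S::=J S, the suffix after S is empty (adds nothing new). Thus FOLLOW(S) = {$}.
FOLLOW(J): in S::=J S, J is followed by S with FIRST {λ, end, false}; in S::=J S, the suffix after J is nullable, so FOLLOW(J) ⊇ FOLLOW(S) = {$}; in Q::=end false J end, J is followed by end with FIRST {end}; in K::=J end false, J is followed by end false with FIRST {end}. Thus FOLLOW(J) = {$, end, false}.
FOLLOW(Q): in J::=Q, the suffix after Q is empty, so FOLLOW(Q) ⊇ FOLLOW(J) = {$, end, false}. Thus FOLLOW(Q) = {$, end, false}.
FOLLOW(K): in J::=K, the suffix after K is empty, so FOLLOW(K) ⊇ FOLLOW(J) = {$, end, false}. Thus FOLLOW(K) = {$, end, false}.

{$, end, false}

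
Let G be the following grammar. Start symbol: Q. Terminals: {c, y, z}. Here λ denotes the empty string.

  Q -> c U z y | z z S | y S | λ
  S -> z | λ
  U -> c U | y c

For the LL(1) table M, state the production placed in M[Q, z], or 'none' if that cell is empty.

Q -> z z S

FIRST(Q): from Q->c U z y we get {c}; from Q->z z S we get {z}; from Q->y S we get {y}; from Q->λ we get {λ}. So FIRST(Q) = {λ, c, y, z}.
FIRST(S): from S->z we get {z}; from S->λ we get {λ}. So FIRST(S) = {λ, z}.
FIRST(U): from U->c U we get {c}; from U->y c we get {y}. So FIRST(U) = {c, y}.
FOLLOW(Q) includes $ since Q is the start symbol.
FOLLOW(Q): Q appears on no right-hand side. Thus FOLLOW(Q) = {$}.
For Q -> c U z y: FIRST(c U z y) = {c}, so it goes in M[Q, t] for t ∈ {c}.
For Q -> z z S: FIRST(z z S) = {z}, so it goes in M[Q, t] for t ∈ {z}.
For Q -> y S: FIRST(y S) = {y}, so it goes in M[Q, t] for t ∈ {y}.
For Q -> λ: FIRST(λ) = {λ}, so it goes in M[Q, t] for t ∈ {}; since λ ∈ FIRST, also for every t ∈ FOLLOW(Q) = {$}.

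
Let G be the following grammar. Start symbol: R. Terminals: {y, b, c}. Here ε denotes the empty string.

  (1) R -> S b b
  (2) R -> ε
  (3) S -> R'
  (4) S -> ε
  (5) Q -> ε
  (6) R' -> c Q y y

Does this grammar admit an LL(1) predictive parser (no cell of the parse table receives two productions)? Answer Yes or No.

Yes

FIRST(R) = {ε, b, c}
FIRST(S) = {ε, c}
FIRST(Q) = {ε}
FIRST(R') = {c}
FOLLOW(R) = {$}
FOLLOW(S) = {b}
FOLLOW(Q) = {y}
FOLLOW(R') = {b}
Each cell of M receives at most one production.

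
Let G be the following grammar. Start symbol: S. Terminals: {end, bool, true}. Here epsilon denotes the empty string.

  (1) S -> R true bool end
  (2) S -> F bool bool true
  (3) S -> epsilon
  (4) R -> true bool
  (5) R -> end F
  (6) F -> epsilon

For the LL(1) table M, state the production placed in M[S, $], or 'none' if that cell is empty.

S -> epsilon

FIRST(R) = {end, true}
FIRST(F) = {epsilon}
FIRST(S) = {epsilon, bool, end, true}  (via R true bool end, F bool bool true)
FOLLOW(S) includes $ since S is the start symbol.
FOLLOW(S): S appears on no right-hand side. Thus FOLLOW(S) = {$}.
For S -> R true bool end: FIRST(R true bool end) = {end, true}, so it goes in M[S, t] for t ∈ {end, true}.
For S -> F bool bool true: FIRST(F bool bool true) = {bool}, so it goes in M[S, t] for t ∈ {bool}.
For S -> epsilon: FIRST(epsilon) = {epsilon}, so it goes in M[S, t] for t ∈ {}; since epsilon ∈ FIRST, also for every t ∈ FOLLOW(S) = {$}.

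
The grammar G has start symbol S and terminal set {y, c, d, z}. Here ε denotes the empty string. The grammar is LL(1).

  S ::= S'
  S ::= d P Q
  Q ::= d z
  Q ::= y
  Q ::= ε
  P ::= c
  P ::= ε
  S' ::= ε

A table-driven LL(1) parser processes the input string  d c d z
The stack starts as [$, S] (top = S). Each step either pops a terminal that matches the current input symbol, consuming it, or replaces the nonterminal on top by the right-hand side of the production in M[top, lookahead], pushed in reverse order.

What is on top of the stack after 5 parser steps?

     Stack    Input      Action
  1  $ S      d c d z $  expand S ::= d P Q
  2  $ Q P d  d c d z $  match d
  3  $ Q P    c d z $    expand P ::= c
  4  $ Q c    c d z $    match c
  5  $ Q      d z $      expand Q ::= d z
Stack after step 5: $ z d (top = d).

d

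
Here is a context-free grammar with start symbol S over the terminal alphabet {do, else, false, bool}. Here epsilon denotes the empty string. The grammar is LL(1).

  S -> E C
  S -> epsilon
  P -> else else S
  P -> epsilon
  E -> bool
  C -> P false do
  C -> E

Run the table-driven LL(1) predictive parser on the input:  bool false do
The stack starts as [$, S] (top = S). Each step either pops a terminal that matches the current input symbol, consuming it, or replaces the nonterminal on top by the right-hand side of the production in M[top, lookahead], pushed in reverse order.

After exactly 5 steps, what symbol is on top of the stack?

step 1: stack=$ S  input=bool false do $  — expand S -> E C
step 2: stack=$ C E  input=bool false do $  — expand E -> bool
step 3: stack=$ C bool  input=bool false do $  — match bool
step 4: stack=$ C  input=false do $  — expand C -> P false do
step 5: stack=$ do false P  input=false do $  — expand P -> epsilon
Stack after step 5: $ do false (top = false).

false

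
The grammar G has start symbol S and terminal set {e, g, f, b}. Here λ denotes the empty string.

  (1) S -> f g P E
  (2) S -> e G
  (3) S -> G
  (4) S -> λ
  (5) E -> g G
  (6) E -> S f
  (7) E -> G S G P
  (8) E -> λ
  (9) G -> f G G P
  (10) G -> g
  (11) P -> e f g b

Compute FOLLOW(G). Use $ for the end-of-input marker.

FIRST(G): from G->f G G P we get {f}; from G->g we get {g}. So FIRST(G) = {f, g}.
FIRST(P): from P->e f g b we get {e}. So FIRST(P) = {e}.
FIRST(S): from S->f g P E we get {f}; from S->e G we get {e}; from S->G we get {f, g}; from S->λ we get {λ}. So FIRST(S) = {λ, e, f, g}.
FIRST(E): from E->g G we get {g}; from E->S f we get {e, f, g}; from E->G S G P we get {f, g}; from E->λ we get {λ}. So FIRST(E) = {λ, e, f, g}.
FOLLOW(S) includes $ since S is the start symbol.
FOLLOW(S): in E->S f, S is followed by f with FIRST {f}; in E->G S G P, S is followed by G P with FIRST {f, g}. Thus FOLLOW(S) = {$, f, g}.
FOLLOW(E): in S->f g P E, the suffix after E is empty, so FOLLOW(E) ⊇ FOLLOW(S) = {$, f, g}. Thus FOLLOW(E) = {$, f, g}.
FOLLOW(G): in S->e G, the suffix after G is empty, so FOLLOW(G) ⊇ FOLLOW(S) = {$, f, g}; in S->G, the suffix after G is empty, so FOLLOW(G) ⊇ FOLLOW(S) = {$, f, g}; in E->g G, the suffix after G is empty, so FOLLOW(G) ⊇ FOLLOW(E) = {$, f, g}; in E->G S G P (occurrence 1), G is followed by S G P with FIRST {e, f, g}; in E->G S G P (occurrence 2), G is followed by P with FIRST {e}; in G->f G G P (occurrence 1), G is followed by G P with FIRST {f, g}; in G->f G G P (occurrence 2), G is followed by P with FIRST {e}. Thus FOLLOW(G) = {$, e, f, g}.
FOLLOW(P): in S->f g P E, P is followed by E with FIRST {λ, e, f, g}; in S->f g P E, the suffix after P is nullable, so FOLLOW(P) ⊇ FOLLOW(S) = {$, f, g}; in E->G S G P, the suffix after P is empty, so FOLLOW(P) ⊇ FOLLOW(E) = {$, f, g}; in G->f G G P, the suffix after P is empty, so FOLLOW(P) ⊇ FOLLOW(G) = {$, e, f, g}. Thus FOLLOW(P) = {$, e, f, g}.

{$, e, f, g}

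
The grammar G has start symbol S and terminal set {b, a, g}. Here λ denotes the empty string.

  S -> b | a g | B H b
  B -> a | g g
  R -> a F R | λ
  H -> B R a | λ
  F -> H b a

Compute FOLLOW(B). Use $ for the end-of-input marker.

{a, b, g}

FIRST(B): from B->a we get {a}; from B->g g we get {g}. So FIRST(B) = {a, g}.
FIRST(R): from R->a F R we get {a}; from R->λ we get {λ}. So FIRST(R) = {λ, a}.
FIRST(S): from S->b we get {b}; from S->a g we get {a}; from S->B H b we get {a, g}. So FIRST(S) = {a, b, g}.
FIRST(H): from H->B R a we get {a, g}; from H->λ we get {λ}. So FIRST(H) = {λ, a, g}.
FIRST(F): from F->H b a we get {a, b, g}. So FIRST(F) = {a, b, g}.
FOLLOW(S) includes $ since S is the start symbol.
FOLLOW(S): S appears on no right-hand side. Thus FOLLOW(S) = {$}.
FOLLOW(B): in S->B H b, B is followed by H b with FIRST {a, b, g}; in H->B R a, B is followed by R a with FIRST {a}. Thus FOLLOW(B) = {a, b, g}.
FOLLOW(R): in R->a F R, the suffix after R is empty (adds nothing new); in H->B R a, R is followed by a with FIRST {a}. Thus FOLLOW(R) = {a}.
FOLLOW(H): in S->B H b, H is followed by b with FIRST {b}; in F->H b a, H is followed by b a with FIRST {b}. Thus FOLLOW(H) = {b}.
FOLLOW(F): in R->a F R, F is followed by R with FIRST {λ, a}; in R->a F R, the suffix after F is nullable, so FOLLOW(F) ⊇ FOLLOW(R) = {a}. Thus FOLLOW(F) = {a}.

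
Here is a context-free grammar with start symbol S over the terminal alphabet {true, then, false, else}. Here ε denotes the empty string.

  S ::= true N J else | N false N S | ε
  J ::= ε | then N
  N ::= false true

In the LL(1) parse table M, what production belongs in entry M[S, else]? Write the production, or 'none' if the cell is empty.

FIRST(J): from J::=ε we get {ε}; from J::=then N we get {then}. So FIRST(J) = {ε, then}.
FIRST(N): from N::=false true we get {false}. So FIRST(N) = {false}.
FIRST(S): from S::=true N J else we get {true}; from S::=N false N S we get {false}; from S::=ε we get {ε}. So FIRST(S) = {ε, false, true}.
FOLLOW(S) includes $ since S is the start symbol.
FOLLOW(S): in S::=N false N S, the suffix after S is empty (adds nothing new). Thus FOLLOW(S) = {$}.
For S ::= true N J else: FIRST(true N J else) = {true}, so it goes in M[S, t] for t ∈ {true}.
For S ::= N false N S: FIRST(N false N S) = {false}, so it goes in M[S, t] for t ∈ {false}.
For S ::= ε: FIRST(ε) = {ε}, so it goes in M[S, t] for t ∈ {}; since ε ∈ FIRST, also for every t ∈ FOLLOW(S) = {$}.
None of these place a production in M[S, else].

none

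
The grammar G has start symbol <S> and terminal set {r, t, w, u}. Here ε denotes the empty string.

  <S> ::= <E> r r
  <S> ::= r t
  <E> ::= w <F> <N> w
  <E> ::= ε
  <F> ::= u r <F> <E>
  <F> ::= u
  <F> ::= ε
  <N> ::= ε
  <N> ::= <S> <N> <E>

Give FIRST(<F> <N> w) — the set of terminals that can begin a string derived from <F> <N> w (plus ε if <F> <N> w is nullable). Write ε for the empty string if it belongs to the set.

{r, u, w}

FIRST(<E>) = {ε, w}
FIRST(<F>) = {ε, u}
FIRST(<S>) = {r, w}  (via <E> r r)
FIRST(<N>) = {ε, r, w}  (via <S> <N> <E>)
FIRST(<F> <N> w): take FIRST of each symbol in turn, carrying on past any symbol whose FIRST contains ε; result {r, u, w}.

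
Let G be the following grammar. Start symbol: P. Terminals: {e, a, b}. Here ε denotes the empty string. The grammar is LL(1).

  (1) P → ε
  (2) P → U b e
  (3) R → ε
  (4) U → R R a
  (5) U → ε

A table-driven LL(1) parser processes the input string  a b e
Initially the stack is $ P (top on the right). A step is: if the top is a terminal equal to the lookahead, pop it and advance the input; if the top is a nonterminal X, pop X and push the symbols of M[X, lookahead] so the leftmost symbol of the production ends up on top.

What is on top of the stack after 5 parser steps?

b

step 1: stack=$ P  input=a b e $  — expand P → U b e
step 2: stack=$ e b U  input=a b e $  — expand U → R R a
step 3: stack=$ e b a R R  input=a b e $  — expand R → ε
step 4: stack=$ e b a R  input=a b e $  — expand R → ε
step 5: stack=$ e b a  input=a b e $  — match a
Stack after step 5: $ e b (top = b).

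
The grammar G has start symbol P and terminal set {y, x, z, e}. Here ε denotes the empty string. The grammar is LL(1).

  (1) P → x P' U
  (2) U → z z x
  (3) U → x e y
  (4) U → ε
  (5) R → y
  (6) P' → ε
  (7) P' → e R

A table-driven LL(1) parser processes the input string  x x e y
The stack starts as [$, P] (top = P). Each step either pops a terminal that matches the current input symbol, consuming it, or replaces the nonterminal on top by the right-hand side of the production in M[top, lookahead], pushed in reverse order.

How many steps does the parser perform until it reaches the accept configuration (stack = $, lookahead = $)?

7

step 1: stack=$ P  input=x x e y $  — expand P → x P' U
step 2: stack=$ U P' x  input=x x e y $  — match x
step 3: stack=$ U P'  input=x e y $  — expand P' → ε
step 4: stack=$ U  input=x e y $  — expand U → x e y
step 5: stack=$ y e x  input=x e y $  — match x
step 6: stack=$ y e  input=e y $  — match e
step 7: stack=$ y  input=y $  — match y
Accept reached after 7 steps.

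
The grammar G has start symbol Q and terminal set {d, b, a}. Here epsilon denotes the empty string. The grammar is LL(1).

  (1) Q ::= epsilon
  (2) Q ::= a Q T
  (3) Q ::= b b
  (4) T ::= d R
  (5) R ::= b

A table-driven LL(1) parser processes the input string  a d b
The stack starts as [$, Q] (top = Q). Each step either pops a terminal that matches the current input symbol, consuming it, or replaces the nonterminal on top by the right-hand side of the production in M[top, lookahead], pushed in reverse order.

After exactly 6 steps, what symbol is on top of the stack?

step 1: stack=$ Q  input=a d b $  — expand Q ::= a Q T
step 2: stack=$ T Q a  input=a d b $  — match a
step 3: stack=$ T Q  input=d b $  — expand Q ::= epsilon
step 4: stack=$ T  input=d b $  — expand T ::= d R
step 5: stack=$ R d  input=d b $  — match d
step 6: stack=$ R  input=b $  — expand R ::= b
Stack after step 6: $ b (top = b).

b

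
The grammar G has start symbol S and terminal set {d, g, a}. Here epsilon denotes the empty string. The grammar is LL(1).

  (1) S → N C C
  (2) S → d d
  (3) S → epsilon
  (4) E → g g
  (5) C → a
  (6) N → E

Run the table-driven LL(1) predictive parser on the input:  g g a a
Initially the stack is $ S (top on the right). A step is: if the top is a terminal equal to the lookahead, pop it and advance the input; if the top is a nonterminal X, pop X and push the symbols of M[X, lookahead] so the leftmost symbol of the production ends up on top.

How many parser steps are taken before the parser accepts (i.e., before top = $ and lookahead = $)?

9

     Stack      Input      Action
  1  $ S        g g a a $  expand S → N C C
  2  $ C C N    g g a a $  expand N → E
  3  $ C C E    g g a a $  expand E → g g
  4  $ C C g g  g g a a $  match g
  5  $ C C g    g a a $    match g
  6  $ C C      a a $      expand C → a
  7  $ C a      a a $      match a
  8  $ C        a $        expand C → a
  9  $ a        a $        match a
Accept reached after 9 steps.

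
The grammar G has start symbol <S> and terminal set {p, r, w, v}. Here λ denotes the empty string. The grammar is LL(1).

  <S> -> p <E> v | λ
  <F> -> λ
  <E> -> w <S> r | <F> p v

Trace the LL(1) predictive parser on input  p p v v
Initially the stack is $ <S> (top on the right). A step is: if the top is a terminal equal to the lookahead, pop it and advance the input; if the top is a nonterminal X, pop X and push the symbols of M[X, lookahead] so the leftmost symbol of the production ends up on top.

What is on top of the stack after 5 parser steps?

v

     Stack        Input      Action
  1  $ <S>        p p v v $  expand <S> -> p <E> v
  2  $ v <E> p    p p v v $  match p
  3  $ v <E>      p v v $    expand <E> -> <F> p v
  4  $ v v p <F>  p v v $    expand <F> -> λ
  5  $ v v p      p v v $    match p
Stack after step 5: $ v v (top = v).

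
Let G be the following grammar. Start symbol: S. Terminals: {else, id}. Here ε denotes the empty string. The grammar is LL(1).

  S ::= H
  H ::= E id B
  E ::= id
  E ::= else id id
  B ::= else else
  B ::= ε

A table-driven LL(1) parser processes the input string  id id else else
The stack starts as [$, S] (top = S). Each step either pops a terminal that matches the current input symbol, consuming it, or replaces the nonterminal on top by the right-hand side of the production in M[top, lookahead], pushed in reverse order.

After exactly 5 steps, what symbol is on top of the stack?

     Stack      Input              Action
  1  $ S        id id else else $  expand S ::= H
  2  $ H        id id else else $  expand H ::= E id B
  3  $ B id E   id id else else $  expand E ::= id
  4  $ B id id  id id else else $  match id
  5  $ B id     id else else $     match id
Stack after step 5: $ B (top = B).

B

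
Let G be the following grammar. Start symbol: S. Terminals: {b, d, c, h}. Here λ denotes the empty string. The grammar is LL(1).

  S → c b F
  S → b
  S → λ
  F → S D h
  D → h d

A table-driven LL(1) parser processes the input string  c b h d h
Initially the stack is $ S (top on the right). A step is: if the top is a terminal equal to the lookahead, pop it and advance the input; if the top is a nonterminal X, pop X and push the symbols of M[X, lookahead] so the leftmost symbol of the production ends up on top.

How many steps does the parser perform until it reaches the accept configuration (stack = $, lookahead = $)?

9

step 1: stack=$ S  input=c b h d h $  — expand S → c b F
step 2: stack=$ F b c  input=c b h d h $  — match c
step 3: stack=$ F b  input=b h d h $  — match b
step 4: stack=$ F  input=h d h $  — expand F → S D h
step 5: stack=$ h D S  input=h d h $  — expand S → λ
step 6: stack=$ h D  input=h d h $  — expand D → h d
step 7: stack=$ h d h  input=h d h $  — match h
step 8: stack=$ h d  input=d h $  — match d
step 9: stack=$ h  input=h $  — match h
Accept reached after 9 steps.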